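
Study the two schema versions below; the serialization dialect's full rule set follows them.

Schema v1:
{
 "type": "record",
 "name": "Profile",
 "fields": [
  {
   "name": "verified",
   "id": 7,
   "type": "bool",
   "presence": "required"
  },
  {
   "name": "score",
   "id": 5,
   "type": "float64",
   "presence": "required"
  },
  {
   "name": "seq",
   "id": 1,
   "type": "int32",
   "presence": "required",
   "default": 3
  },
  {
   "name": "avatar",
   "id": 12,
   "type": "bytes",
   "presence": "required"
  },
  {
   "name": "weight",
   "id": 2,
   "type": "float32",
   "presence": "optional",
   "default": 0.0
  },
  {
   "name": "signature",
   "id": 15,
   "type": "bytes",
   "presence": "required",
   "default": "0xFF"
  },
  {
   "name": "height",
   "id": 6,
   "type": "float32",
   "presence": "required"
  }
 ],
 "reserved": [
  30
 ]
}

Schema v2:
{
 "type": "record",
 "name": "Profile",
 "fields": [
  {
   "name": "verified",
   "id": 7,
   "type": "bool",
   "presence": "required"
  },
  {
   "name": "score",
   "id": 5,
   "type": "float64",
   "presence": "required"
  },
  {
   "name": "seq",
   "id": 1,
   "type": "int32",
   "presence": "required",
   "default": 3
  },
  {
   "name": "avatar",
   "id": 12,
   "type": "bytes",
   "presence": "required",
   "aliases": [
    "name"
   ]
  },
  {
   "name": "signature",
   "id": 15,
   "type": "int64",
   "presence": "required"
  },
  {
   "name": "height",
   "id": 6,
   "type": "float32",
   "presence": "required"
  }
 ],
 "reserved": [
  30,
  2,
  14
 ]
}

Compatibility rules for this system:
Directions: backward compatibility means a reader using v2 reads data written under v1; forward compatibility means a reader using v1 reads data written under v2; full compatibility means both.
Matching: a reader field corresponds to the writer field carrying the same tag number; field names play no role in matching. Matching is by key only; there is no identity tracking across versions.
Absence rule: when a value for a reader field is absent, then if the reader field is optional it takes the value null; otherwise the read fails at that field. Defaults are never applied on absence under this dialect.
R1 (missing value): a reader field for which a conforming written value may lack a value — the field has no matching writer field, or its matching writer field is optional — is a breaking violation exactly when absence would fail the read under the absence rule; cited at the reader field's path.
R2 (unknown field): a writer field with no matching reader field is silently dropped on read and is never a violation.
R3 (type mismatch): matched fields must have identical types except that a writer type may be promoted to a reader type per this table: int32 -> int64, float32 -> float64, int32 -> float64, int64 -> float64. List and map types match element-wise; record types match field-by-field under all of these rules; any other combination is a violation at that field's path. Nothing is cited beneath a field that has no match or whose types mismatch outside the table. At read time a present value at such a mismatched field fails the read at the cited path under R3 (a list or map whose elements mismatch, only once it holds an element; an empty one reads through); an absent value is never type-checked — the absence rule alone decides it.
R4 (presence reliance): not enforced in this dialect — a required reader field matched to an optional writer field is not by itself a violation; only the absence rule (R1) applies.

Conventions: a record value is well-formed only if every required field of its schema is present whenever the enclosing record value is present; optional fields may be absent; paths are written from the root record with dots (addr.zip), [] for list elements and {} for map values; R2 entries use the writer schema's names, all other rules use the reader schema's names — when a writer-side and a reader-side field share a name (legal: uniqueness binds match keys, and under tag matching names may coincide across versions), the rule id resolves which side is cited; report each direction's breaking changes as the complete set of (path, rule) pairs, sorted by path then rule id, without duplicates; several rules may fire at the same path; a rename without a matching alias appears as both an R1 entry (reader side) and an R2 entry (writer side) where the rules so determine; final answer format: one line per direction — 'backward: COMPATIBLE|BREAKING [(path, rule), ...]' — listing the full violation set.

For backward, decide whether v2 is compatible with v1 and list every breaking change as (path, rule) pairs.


arrows below run writer -> reader for Profile
backward pass over Profile, reader schema v2, writer schema v1:
  writer required, bool -> bool: reader verified maps from writer verified
  writer required, float64 -> float64: reader score maps from writer score
  writer required, int32 -> int32: reader seq maps from writer seq
  writer required, bytes -> bytes: reader avatar maps from writer avatar
  writer required, bytes -> int64: reader signature maps from writer signature
  writer required, float32 -> float32: reader height maps from writer height
  weight (writer side), unknown to reader
  R3 fires at signature
  => backward verdict for Profile: BREAKING, 1 violation(s)
diffs on Profile not affecting the asked answer:
  removed field weight from record Profile (its key 2 joins the reserved list) -> no rule fires on it in Profile's dialect; the asked verdict holds

backward: BREAKING [(signature, R3)]


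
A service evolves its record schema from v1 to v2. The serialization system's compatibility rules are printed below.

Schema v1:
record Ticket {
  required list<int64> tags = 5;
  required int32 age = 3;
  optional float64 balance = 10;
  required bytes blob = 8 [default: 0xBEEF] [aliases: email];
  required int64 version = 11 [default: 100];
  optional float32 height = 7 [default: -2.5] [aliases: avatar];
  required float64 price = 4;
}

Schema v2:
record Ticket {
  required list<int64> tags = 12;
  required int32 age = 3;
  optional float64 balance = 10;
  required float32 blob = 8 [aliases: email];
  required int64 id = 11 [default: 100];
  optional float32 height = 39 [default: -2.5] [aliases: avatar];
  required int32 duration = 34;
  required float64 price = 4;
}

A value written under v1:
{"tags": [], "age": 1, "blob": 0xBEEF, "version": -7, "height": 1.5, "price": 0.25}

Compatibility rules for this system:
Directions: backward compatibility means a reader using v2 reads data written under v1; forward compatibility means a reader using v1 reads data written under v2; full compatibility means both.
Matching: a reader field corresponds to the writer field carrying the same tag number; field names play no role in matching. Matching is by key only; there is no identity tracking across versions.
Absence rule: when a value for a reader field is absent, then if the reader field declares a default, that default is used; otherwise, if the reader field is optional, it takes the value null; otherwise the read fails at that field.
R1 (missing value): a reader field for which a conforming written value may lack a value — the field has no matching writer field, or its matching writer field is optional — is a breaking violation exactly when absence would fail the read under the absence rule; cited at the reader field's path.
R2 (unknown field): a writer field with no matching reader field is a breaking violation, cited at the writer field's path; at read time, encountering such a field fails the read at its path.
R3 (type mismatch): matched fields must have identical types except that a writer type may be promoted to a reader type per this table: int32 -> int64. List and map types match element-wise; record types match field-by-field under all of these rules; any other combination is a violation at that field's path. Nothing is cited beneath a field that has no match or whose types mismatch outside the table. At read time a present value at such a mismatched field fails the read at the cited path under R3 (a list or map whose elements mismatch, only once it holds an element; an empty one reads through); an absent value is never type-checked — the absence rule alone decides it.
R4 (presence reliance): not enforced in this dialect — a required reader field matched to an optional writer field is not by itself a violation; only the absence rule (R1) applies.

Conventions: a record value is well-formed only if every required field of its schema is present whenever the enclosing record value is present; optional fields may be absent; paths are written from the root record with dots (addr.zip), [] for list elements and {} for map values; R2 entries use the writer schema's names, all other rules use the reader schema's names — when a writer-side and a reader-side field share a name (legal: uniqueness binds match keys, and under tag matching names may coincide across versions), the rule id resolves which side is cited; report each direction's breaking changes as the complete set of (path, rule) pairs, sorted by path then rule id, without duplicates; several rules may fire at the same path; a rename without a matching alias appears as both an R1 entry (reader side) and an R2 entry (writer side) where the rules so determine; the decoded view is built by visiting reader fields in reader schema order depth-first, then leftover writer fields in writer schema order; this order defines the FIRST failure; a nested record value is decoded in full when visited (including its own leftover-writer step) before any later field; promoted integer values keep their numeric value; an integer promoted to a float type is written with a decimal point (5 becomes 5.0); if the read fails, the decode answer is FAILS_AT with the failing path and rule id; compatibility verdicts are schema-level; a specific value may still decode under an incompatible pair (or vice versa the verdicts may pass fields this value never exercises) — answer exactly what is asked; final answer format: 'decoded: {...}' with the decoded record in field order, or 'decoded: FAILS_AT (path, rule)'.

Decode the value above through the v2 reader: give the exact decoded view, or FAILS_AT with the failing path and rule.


the writer's type comes first in each Ticket pair
decoding the Ticket value with the v2 reader:
  read fails at tags under R1 (no fill)
  => FAILS_AT (tags, R1)
the rest of the Ticket diff is inert for this question:
  field blob in record Ticket: type bytes changed to float32 (its default is dropped) -> schema-level compatibility only; this Ticket value's decode is unchanged
  added field duration to record Ticket: required int32, tag 34 (in v2 it sits immediately before price) -> schema-level compatibility only; this Ticket value's decode is unchanged
  field height in record Ticket: tag 7 changed to 39 -> schema-level compatibility only; this Ticket value's decode is unchanged
  renamed field version to id in record Ticket -> triggers nothing under the printed rules; the Ticket answer is the same either way

decoded: FAILS_AT (tags, R1)


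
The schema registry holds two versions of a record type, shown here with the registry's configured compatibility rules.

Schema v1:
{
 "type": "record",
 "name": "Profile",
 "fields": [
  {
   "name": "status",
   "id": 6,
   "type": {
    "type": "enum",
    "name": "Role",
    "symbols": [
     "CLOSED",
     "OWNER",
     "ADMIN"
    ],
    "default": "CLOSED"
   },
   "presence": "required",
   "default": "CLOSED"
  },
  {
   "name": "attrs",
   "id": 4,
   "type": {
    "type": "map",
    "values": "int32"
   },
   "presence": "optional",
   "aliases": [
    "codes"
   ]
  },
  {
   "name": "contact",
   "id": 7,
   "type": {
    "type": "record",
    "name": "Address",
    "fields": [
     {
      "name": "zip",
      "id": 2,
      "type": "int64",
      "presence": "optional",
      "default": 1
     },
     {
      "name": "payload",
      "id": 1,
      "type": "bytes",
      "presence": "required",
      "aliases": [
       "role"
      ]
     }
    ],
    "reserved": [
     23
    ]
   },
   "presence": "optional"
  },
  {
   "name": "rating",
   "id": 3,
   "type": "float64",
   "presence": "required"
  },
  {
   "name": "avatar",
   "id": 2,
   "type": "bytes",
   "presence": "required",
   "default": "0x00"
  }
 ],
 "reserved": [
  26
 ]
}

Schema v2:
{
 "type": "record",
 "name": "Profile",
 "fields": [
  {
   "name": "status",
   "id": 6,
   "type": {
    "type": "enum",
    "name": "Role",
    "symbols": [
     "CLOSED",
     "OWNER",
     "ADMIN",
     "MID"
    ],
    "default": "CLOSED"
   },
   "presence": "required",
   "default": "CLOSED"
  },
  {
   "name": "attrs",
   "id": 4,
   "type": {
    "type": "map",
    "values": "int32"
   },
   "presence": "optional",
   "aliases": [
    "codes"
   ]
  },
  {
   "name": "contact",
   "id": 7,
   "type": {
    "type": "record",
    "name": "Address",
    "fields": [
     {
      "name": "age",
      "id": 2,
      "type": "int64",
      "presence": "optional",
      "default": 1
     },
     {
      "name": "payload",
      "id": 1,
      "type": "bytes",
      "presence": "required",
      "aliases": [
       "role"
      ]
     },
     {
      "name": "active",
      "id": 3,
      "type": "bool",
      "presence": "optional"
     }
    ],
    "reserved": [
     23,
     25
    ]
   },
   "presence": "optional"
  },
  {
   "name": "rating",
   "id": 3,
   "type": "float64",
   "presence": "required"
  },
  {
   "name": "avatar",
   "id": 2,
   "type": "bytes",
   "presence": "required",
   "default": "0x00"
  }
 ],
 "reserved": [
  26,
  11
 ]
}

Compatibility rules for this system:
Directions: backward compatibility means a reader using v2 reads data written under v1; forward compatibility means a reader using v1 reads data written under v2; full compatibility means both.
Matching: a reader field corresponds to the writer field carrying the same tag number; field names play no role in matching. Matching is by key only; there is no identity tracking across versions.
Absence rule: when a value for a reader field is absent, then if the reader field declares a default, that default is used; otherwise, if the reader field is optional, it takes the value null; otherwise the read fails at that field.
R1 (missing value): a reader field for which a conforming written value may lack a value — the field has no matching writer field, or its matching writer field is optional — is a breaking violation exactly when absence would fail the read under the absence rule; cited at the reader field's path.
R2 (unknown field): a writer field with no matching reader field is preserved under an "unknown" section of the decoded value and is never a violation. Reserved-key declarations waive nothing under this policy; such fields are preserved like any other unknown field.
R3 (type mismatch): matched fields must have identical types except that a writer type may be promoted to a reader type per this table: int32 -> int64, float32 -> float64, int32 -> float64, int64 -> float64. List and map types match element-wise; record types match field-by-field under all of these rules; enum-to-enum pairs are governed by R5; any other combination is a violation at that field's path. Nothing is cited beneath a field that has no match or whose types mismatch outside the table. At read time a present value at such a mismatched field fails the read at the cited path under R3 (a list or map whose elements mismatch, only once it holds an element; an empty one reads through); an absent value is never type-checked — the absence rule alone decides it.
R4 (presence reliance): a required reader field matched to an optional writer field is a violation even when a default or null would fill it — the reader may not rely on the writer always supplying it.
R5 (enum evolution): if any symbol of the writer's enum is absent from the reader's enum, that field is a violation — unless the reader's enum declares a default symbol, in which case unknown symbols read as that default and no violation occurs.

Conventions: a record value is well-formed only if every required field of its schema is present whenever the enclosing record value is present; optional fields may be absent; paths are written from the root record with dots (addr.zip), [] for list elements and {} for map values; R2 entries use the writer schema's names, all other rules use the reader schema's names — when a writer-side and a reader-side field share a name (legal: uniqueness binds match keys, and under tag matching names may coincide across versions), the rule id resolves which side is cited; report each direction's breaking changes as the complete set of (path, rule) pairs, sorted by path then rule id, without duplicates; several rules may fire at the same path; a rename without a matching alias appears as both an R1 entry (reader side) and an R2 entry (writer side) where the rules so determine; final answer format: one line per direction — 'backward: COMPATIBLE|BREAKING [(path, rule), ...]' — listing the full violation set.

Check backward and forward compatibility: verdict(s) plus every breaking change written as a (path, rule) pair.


each type pair in Profile: writer, then reader
backward analysis of Profile with v2 as reader and v1 as writer:
  Role -> Role, writer required: status aligns to status
  map<string, int32> -> map<string, int32>, writer optional: attrs aligns to attrs
  Address -> Address, writer optional: contact aligns to contact
  float64 -> float64, writer required: rating aligns to rating
  bytes -> bytes, writer required: avatar aligns to avatar
  int64 -> int64, writer optional: contact.age aligns to contact.zip
  bytes -> bytes, writer required: contact.payload aligns to contact.payload
  no writer field matches reader contact.active
  => no violations; backward on Profile: COMPATIBLE
forward analysis of Profile with v1 as reader and v2 as writer:
  Role -> Role, writer required: status aligns to status
  map<string, int32> -> map<string, int32>, writer optional: attrs aligns to attrs
  Address -> Address, writer optional: contact aligns to contact
  float64 -> float64, writer required: rating aligns to rating
  bytes -> bytes, writer required: avatar aligns to avatar
  int64 -> int64, writer optional: contact.zip aligns to contact.age
  bytes -> bytes, writer required: contact.payload aligns to contact.payload
  writer contact.active: unknown to reader
  => no violations; forward on Profile: COMPATIBLE

backward: COMPATIBLE []; forward: COMPATIBLE []


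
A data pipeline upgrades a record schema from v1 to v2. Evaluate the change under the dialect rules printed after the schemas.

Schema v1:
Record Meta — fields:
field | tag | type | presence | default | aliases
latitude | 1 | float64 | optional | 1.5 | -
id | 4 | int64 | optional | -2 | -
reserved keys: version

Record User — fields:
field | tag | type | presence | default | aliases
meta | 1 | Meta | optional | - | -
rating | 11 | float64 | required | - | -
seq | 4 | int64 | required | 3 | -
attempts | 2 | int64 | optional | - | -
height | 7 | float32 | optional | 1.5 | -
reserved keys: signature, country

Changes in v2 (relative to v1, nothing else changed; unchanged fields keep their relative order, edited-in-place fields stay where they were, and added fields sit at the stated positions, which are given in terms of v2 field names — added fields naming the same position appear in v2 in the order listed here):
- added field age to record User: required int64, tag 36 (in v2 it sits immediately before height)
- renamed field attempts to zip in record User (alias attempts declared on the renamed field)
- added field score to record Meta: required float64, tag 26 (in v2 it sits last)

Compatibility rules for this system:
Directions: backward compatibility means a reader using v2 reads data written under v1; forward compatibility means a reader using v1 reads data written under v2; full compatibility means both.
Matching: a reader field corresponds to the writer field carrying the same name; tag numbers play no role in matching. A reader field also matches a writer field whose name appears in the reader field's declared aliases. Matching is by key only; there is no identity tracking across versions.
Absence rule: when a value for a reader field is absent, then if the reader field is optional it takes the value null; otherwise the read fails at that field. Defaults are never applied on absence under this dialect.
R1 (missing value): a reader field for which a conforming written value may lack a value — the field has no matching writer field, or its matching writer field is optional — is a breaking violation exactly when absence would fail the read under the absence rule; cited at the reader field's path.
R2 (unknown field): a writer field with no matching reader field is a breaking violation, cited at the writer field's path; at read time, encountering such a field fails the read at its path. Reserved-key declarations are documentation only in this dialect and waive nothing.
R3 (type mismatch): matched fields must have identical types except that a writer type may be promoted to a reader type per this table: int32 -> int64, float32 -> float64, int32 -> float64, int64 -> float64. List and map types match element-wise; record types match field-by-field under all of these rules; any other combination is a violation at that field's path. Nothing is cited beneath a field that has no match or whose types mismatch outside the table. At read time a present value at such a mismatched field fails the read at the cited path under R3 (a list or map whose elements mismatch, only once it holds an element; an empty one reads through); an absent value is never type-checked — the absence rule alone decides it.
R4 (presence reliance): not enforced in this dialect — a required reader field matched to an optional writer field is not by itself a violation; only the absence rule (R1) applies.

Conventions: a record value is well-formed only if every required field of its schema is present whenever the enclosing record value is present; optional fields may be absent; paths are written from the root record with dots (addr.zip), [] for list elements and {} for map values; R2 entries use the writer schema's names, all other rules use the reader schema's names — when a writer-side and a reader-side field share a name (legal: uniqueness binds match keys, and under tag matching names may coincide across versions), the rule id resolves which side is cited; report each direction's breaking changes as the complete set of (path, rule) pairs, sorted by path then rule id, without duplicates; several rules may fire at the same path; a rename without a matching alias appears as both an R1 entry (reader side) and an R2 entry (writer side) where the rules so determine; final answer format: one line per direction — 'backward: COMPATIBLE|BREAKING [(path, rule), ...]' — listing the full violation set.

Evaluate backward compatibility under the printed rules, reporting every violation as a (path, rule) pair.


the writer's type comes first in each User pair
backward for User (reader v2, writer v1):
  writer optional, Meta -> Meta: reader meta maps from writer meta
  writer required, float64 -> float64: reader rating maps from writer rating
  writer required, int64 -> int64: reader seq maps from writer seq
  writer optional, int64 -> int64: reader zip maps from writer attempts
  age: no writer match
  writer optional, float32 -> float32: reader height maps from writer height
  writer optional, float64 -> float64: reader meta.latitude maps from writer meta.latitude
  writer optional, int64 -> int64: reader meta.id maps from writer meta.id
  meta.score: no writer match
  violation R1 at age
  violation R1 at meta.score
  => backward: BREAKING (2)
the other User changes do not affect what is asked:
  renamed field attempts to zip in record User (alias attempts declared on the renamed field) -> fires only in the forward direction of User, which is not asked here

backward: BREAKING [(age, R1), (meta.score, R1)]


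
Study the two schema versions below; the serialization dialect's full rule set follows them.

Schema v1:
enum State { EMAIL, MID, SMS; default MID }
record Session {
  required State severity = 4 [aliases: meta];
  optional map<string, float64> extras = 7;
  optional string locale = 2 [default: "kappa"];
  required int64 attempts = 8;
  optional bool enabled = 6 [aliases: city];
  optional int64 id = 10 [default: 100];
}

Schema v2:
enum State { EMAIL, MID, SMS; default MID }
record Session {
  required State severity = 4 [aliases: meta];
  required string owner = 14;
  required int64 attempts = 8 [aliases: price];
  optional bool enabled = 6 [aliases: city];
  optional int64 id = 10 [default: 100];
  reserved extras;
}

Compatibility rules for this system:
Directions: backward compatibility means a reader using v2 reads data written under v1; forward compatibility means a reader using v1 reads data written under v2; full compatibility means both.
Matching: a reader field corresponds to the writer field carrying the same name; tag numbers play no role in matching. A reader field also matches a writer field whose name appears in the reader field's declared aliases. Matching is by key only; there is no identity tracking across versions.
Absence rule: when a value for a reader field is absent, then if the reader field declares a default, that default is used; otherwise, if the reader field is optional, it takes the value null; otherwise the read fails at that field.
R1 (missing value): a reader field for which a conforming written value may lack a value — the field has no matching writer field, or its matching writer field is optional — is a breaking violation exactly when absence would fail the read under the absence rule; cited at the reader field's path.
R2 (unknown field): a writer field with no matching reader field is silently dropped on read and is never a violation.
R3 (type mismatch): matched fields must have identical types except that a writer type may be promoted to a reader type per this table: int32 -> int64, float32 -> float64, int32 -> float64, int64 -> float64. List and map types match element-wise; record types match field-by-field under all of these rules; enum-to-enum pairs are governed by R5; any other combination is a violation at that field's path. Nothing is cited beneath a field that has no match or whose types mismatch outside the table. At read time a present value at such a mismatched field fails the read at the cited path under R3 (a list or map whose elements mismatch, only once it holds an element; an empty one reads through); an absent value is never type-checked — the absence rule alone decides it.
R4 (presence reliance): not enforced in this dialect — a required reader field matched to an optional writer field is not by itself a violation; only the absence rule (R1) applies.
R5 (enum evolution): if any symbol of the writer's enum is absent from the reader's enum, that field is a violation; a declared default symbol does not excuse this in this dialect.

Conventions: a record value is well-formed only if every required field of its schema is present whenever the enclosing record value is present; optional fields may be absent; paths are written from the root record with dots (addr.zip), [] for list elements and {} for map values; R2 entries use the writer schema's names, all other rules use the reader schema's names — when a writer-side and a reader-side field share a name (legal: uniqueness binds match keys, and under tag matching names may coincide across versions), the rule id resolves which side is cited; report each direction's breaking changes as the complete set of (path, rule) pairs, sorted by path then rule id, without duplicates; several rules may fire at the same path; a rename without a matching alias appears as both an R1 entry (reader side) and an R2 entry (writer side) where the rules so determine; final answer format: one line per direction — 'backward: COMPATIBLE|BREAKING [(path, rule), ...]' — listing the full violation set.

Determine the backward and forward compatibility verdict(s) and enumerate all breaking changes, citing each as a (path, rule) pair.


backward: BREAKING [(owner, R1)]; forward: COMPATIBLE []

each type pair in Session: writer, then reader
checking backward for Session: reader v2 against writer v1:
  writer required, State -> State: reader severity maps from writer severity
  no writer field matches reader owner
  writer required, int64 -> int64: reader attempts maps from writer attempts
  writer optional, bool -> bool: reader enabled maps from writer enabled
  writer optional, int64 -> int64: reader id maps from writer id
  leftover writer field: extras
  leftover writer field: locale
  violation R1 at owner
  backward on Session therefore BREAKING (1)
checking forward for Session: reader v1 against writer v2:
  writer required, State -> State: reader severity maps from writer severity
  no writer field matches reader extras
  no writer field matches reader locale
  writer required, int64 -> int64: reader attempts maps from writer attempts
  writer optional, bool -> bool: reader enabled maps from writer enabled
  writer optional, int64 -> int64: reader id maps from writer id
  leftover writer field: owner
  => no violations; forward on Session: COMPATIBLE


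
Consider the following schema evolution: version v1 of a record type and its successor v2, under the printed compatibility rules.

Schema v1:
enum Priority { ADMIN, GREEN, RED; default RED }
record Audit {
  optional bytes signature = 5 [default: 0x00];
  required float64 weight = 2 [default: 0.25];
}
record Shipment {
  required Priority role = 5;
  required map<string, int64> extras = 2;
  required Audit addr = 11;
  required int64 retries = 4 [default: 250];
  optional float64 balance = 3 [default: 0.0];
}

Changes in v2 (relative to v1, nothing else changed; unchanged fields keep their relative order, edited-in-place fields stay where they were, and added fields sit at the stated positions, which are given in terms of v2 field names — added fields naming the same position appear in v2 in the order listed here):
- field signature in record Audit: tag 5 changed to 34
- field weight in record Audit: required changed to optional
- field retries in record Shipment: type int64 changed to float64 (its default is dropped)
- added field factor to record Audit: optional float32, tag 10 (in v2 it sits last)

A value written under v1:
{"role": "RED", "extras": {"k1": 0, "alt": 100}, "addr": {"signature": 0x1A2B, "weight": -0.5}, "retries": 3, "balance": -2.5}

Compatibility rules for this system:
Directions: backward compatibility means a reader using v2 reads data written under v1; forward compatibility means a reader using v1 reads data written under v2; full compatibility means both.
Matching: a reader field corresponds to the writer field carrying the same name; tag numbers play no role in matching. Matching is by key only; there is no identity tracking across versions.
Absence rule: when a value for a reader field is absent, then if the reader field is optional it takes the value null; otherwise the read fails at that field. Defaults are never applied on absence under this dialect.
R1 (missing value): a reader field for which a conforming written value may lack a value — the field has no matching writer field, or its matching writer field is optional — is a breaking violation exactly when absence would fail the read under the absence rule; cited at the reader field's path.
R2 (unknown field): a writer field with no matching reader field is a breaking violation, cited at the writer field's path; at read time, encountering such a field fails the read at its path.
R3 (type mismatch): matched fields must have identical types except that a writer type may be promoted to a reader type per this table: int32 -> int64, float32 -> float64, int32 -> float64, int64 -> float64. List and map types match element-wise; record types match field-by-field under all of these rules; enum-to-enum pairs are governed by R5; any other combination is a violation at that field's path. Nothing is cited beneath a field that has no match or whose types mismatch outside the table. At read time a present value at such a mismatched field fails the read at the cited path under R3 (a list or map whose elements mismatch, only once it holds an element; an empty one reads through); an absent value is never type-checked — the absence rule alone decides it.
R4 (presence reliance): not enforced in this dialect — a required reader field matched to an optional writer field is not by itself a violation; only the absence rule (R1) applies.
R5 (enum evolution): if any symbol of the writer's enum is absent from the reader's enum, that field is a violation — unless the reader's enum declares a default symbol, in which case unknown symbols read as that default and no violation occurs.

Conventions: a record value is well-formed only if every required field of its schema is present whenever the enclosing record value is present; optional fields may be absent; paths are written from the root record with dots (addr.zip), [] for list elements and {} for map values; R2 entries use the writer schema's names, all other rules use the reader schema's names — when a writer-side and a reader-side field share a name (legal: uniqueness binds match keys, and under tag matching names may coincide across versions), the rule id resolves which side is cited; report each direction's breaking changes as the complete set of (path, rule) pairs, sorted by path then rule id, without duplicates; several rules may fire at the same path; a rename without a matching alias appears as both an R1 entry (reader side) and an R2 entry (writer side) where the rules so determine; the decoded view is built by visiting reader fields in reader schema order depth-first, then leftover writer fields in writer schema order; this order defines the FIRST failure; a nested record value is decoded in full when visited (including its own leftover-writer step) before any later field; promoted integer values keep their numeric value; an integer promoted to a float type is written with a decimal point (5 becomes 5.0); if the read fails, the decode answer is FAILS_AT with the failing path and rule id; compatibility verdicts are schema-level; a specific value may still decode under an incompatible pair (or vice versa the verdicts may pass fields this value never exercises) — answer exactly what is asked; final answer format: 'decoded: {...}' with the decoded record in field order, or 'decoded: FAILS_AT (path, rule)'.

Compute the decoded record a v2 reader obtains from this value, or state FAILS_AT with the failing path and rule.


in Shipment below, arrows point writer -> reader
decode (reader v2):
  role := "RED"
  extras := {"k1": 0, "alt": 100}
  addr.signature := 0x1A2B
  addr.weight := -0.5
  addr.factor := null (not supplied -> null)
  retries := 3.0 (int64 -> float64)
  balance := -2.5
  => decoded: {"role": "RED", "extras": {"k1": 0, "alt": 100}, "addr": {"signature": 0x1A2B, "weight": -0.5, "factor": null}, "retries": 3.0, "balance": -2.5}
diffs on Shipment not affecting the asked answer:
  field signature in record Audit: tag 5 changed to 34 -> no rule fires on it and the decoded Shipment view is identical with or without it
  field weight in record Audit: required changed to optional -> schema-level compatibility only; this Shipment value's decode is unchanged
  field retries in record Shipment: type int64 changed to float64 (its default is dropped) -> schema-level compatibility only; this Shipment value's decode is unchanged

decoded: {"role": "RED", "extras": {"k1": 0, "alt": 100}, "addr": {"signature": 0x1A2B, "weight": -0.5, "factor": null}, "retries": 3.0, "balance": -2.5}


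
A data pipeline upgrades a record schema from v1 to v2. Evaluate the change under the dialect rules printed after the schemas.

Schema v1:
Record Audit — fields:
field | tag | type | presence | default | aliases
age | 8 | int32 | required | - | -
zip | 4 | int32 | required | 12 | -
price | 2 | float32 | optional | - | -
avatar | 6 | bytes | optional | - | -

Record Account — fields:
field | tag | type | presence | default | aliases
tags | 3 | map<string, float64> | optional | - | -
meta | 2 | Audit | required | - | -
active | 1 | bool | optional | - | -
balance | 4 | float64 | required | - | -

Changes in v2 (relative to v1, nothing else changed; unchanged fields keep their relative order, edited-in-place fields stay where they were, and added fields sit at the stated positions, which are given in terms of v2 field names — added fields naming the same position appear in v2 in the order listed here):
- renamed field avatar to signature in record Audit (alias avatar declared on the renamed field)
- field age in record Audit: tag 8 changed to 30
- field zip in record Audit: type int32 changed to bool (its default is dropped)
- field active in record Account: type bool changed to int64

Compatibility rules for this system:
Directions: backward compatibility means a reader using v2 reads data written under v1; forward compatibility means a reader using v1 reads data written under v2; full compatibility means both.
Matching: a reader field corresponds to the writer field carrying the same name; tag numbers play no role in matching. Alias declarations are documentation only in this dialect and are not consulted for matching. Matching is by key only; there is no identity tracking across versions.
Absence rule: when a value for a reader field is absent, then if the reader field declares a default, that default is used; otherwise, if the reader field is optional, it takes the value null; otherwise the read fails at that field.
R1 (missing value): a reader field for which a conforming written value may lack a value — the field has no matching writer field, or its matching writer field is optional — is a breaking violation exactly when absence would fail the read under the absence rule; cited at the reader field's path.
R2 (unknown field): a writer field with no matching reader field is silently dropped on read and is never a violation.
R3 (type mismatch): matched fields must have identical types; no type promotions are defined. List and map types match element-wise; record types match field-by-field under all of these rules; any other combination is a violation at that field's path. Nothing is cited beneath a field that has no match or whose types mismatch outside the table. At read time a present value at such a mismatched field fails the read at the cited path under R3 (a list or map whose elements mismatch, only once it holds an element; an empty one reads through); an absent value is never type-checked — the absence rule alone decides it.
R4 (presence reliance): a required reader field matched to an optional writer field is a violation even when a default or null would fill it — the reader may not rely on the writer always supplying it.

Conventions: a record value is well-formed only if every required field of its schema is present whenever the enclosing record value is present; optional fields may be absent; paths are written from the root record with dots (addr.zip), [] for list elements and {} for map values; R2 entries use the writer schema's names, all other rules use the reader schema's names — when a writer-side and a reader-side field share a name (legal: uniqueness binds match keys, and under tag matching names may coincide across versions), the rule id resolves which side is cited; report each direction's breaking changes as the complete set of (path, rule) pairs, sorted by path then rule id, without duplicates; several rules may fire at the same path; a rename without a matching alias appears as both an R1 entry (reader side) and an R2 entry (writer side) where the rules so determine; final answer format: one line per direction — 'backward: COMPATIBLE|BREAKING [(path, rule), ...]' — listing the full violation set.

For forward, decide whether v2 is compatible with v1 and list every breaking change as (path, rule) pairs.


the writer's type comes first in each Account pair
forward analysis of Account with v1 as reader and v2 as writer:
  tags: paired with writer tags (map<string, float64> -> map<string, float64>; writer optional)
  meta: paired with writer meta (Audit -> Audit; writer required)
  active: paired with writer active (int64 -> bool; writer optional)
  balance: paired with writer balance (float64 -> float64; writer required)
  meta.age: paired with writer meta.age (int32 -> int32; writer required)
  meta.zip: paired with writer meta.zip (bool -> int32; writer required)
  meta.price: paired with writer meta.price (float32 -> float32; writer optional)
  no writer field matches reader meta.avatar
  writer field meta.signature has no reader counterpart
  violation R3 at active
  violation R3 at meta.zip
  => forward: BREAKING (2)
checking off the Account differences that do not matter here:
  renamed field avatar to signature in record Audit (alias avatar declared on the renamed field) -> triggers nothing under Account's printed rules — same verdict
  field age in record Audit: tag 8 changed to 30 -> triggers nothing under Account's printed rules — same verdict

forward: BREAKING [(active, R3), (meta.zip, R3)]
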